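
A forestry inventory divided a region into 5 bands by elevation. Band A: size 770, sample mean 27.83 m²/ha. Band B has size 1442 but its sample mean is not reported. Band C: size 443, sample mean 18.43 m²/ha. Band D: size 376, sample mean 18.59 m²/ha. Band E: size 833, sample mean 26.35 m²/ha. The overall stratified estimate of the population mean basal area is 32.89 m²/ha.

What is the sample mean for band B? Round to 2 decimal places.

Σ Nₕx̄ₕ = N·μ, so 1442·x̄_B = 3864·32.89 − (770·27.83 + 443·18.43 + 376·18.59 + 833·26.35).
= 127086.96 − 58532.98 = 68553.98.
x̄_B = 68553.98 / 1442 = 47.5409... → 47.54.

47.54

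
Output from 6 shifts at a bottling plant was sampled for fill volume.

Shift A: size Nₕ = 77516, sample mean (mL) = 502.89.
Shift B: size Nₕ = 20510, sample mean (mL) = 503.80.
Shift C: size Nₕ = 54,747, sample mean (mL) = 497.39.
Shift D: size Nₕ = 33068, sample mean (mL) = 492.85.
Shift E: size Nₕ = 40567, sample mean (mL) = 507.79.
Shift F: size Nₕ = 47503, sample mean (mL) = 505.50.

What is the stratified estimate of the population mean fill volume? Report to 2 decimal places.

501.83

N = 77516 + 20510 + 54747 + 33068 + 40567 + 47503 = 273911.
Weight each subgroup mean by Nₕ/N and sum.
Σ Nₕx̄ₕ = 77516·502.89 + 20510·503.80 + 54747·497.39 + 33068·492.85 + 40567·507.79 + 47503·505.50 = 38982021.24 + 10332938 + 27230610.33 + 16297563.8 + 20599516.93 + 24012766.5 = 137455416.8.
Divide by N: 137455416.8 / 273911 = 501.8251... → 501.83.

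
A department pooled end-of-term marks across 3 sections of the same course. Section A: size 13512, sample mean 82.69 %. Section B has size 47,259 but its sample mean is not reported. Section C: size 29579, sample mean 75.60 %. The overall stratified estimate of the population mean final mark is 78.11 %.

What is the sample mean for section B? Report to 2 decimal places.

78.37

N = 13512 + 47259 + 29579 = 90350.
Overall total = μ·N = 78.11·90350 = 7057238.5.
Subtract the known strata: 13512·82.69 + 29579·75.60 = 3353479.68.
Remaining total for section B: 7057238.5 − 3353479.68 = 3703758.82.
Divide by its size: 3703758.82 / 47259 = 78.3715... → 78.37.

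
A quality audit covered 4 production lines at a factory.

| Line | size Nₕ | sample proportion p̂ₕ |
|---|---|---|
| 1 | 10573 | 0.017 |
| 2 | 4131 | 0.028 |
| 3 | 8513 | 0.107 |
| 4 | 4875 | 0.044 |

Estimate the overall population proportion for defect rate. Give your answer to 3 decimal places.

0.051

N = 10573 + 4131 + 8513 + 4875 = 28092.
Overall proportion = Σ (Nₕ/N)·p̂ₕ.
Σ Nₕp̂ₕ = 179.741 + 115.668 + 910.891 + 214.5 = 1420.8.
1420.8 / 28092 = 0.05058... → 0.051.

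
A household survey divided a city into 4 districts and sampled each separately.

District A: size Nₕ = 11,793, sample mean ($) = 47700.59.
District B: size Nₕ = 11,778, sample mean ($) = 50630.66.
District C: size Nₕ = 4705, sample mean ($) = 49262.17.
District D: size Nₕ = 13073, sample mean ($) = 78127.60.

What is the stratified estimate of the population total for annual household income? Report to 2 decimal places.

2412001596.00

Estimate total by summing Nₕ·x̄ₕ over strata.
11793·47700.59 + 11778·50630.66 + 4705·49262.17 + 13073·78127.60 = 562533057.87 + 596327913.48 + 231778509.85 + 1021362114.8 = 2412001596.00.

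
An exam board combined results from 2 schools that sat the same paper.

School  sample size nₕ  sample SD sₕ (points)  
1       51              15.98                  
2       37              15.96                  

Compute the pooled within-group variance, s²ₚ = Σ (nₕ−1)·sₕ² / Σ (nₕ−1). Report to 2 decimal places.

1: (51−1)·15.98² = 50·255.3604 = 12768.02
2: (37−1)·15.96² = 36·254.7216 = 9169.9776
Numerator = 21937.9976; denominator = Σ(nₕ−1) = 86.
s²ₚ = 21937.9976/86 = 255.0930... → 255.09.

255.09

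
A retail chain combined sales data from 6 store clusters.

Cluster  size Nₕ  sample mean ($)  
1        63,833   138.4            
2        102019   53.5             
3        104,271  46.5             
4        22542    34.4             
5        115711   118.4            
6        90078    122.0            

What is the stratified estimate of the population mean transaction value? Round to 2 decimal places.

N = 498454; weights Wₕ = Nₕ/N = (0.1281, 0.2047, 0.2092, 0.0452, 0.2321, 0.1807).
x̄_st = Σ Wₕ·x̄ₕ = 0.1281·138.4 + 0.2047·53.5 + 0.2092·46.5 + 0.0452·34.4 + 0.2321·118.4 + 0.1807·122.0 ≈ 89.4892...
→ 89.49.

89.49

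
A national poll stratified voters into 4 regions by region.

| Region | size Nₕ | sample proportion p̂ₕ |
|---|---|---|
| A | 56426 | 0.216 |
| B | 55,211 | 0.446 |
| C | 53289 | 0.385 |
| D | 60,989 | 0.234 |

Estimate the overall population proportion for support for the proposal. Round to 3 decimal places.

N = 56426 + 55211 + 53289 + 60989 = 225915.
Overall proportion = Σ (Nₕ/N)·p̂ₕ.
Σ Nₕp̂ₕ = 12188.016 + 24624.106 + 20516.265 + 14271.426 = 71599.813.
71599.813 / 225915 = 0.31693... → 0.317.

0.317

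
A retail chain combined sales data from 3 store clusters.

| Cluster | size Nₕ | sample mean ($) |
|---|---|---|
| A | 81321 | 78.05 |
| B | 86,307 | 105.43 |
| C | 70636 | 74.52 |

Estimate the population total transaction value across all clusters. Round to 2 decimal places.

20710245.78

Estimate total by summing Nₕ·x̄ₕ over strata.
81321·78.05 + 86307·105.43 + 70636·74.52 = 6347104.05 + 9099347.01 + 5263794.72 = 20710245.78.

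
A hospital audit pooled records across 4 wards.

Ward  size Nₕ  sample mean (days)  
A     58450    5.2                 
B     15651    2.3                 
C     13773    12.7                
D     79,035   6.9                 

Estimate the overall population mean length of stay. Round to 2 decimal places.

N = 166909; weights Wₕ = Nₕ/N = (0.3502, 0.0938, 0.0825, 0.4735).
x̄_st = Σ Wₕ·x̄ₕ = 0.3502·5.2 + 0.0938·2.3 + 0.0825·12.7 + 0.4735·6.9 ≈ 6.3519...
→ 6.35.

6.35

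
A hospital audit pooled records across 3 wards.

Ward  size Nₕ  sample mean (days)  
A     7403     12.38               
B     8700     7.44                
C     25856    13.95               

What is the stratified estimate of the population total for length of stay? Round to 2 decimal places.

A: 7403·12.38 = 91649.14
B: 8700·7.44 = 64728
C: 25856·13.95 = 360691.2
τ̂ = Σ Nₕx̄ₕ = 517068.34.

517068.34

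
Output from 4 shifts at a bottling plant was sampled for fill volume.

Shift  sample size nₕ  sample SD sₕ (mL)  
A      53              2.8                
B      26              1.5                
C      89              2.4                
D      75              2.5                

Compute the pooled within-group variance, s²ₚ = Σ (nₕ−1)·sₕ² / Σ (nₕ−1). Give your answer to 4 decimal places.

A: (53−1)·2.8² = 52·7.84 = 407.68
B: (26−1)·1.5² = 25·2.25 = 56.25
C: (89−1)·2.4² = 88·5.76 = 506.88
D: (75−1)·2.5² = 74·6.25 = 462.5
Numerator = 1433.31; denominator = Σ(nₕ−1) = 239.
s²ₚ = 1433.31/239 = 5.997113... → 5.9971.

5.9971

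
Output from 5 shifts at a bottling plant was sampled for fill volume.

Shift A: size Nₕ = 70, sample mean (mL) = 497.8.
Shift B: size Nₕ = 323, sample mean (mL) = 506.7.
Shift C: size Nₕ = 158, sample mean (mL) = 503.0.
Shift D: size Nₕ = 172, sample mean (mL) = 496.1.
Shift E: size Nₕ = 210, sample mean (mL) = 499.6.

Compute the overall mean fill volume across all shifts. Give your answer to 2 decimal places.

x̄_st = (Σ Nₕx̄ₕ) / (Σ Nₕ) = (70·497.8 + 323·506.7 + 158·503.0 + 172·496.1 + 210·499.6) / 933
= 468229.3 / 933 = 501.8535... → 501.85.

501.85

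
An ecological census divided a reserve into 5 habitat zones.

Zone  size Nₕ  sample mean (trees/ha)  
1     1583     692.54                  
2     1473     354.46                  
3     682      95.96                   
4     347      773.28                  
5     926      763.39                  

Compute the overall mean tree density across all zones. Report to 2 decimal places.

x̄_st = (Σ Nₕx̄ₕ) / (Σ Nₕ) = (1583·692.54 + 1473·354.46 + 682·95.96 + 347·773.28 + 926·763.39) / 5011
= 2659082.42 / 5011 = 530.6491... → 530.65.

530.65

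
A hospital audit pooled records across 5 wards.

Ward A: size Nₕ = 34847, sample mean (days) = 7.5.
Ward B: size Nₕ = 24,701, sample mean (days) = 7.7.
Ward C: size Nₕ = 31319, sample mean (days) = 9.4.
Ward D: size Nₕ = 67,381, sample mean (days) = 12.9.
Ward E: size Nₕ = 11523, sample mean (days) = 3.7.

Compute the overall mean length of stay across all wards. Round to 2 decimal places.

9.76

N = 34847 + 24701 + 31319 + 67381 + 11523 = 169771.
Weight each subgroup mean by Nₕ/N and sum.
Σ Nₕx̄ₕ = 34847·7.5 + 24701·7.7 + 31319·9.4 + 67381·12.9 + 11523·3.7 = 261352.5 + 190197.7 + 294398.6 + 869214.9 + 42635.1 = 1657798.8.
Divide by N: 1657798.8 / 169771 = 9.7649... → 9.76.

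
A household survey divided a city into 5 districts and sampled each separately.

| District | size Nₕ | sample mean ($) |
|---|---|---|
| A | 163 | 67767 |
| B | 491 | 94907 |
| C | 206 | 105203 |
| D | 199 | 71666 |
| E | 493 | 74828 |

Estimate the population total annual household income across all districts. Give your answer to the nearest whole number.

130468914

A: 163·67767 = 11046021
B: 491·94907 = 46599337
C: 206·105203 = 21671818
D: 199·71666 = 14261534
E: 493·74828 = 36890204
τ̂ = Σ Nₕx̄ₕ = 130468914.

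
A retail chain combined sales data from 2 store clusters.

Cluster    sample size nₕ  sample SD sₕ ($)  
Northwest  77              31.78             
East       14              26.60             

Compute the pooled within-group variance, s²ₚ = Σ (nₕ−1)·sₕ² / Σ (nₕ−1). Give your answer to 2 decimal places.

965.80

Degrees of freedom: 76 + 13 = 89.
Σ(nₕ−1)sₕ² = 76·1009.9684 + 13·707.56 = 85955.8784.
s²ₚ = 85955.8784 / 89 = 965.7964... → 965.80.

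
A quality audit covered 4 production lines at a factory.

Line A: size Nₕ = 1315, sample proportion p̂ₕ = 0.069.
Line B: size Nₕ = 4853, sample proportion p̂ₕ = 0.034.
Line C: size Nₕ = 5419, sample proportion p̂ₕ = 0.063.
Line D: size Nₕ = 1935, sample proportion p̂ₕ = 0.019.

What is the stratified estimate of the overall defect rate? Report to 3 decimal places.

0.047

N = 1315 + 4853 + 5419 + 1935 = 13522.
Overall proportion = Σ (Nₕ/N)·p̂ₕ.
Σ Nₕp̂ₕ = 90.735 + 165.002 + 341.397 + 36.765 = 633.899.
633.899 / 13522 = 0.04688... → 0.047.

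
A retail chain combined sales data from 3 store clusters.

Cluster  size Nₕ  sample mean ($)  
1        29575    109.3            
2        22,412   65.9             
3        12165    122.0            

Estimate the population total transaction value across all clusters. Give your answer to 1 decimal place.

Population total = Σ Nₕ·x̄ₕ (each stratum's size times its mean).
29575·109.3 + 22412·65.9 + 12165·122.0 = 3232547.5 + 1476950.8 + 1484130 = 6193628.3.

6193628.3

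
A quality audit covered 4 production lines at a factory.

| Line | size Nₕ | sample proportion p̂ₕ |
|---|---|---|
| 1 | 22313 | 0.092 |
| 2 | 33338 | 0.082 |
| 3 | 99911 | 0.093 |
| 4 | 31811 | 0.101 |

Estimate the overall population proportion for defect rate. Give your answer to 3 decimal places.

0.092

N = 22313 + 33338 + 99911 + 31811 = 187373.
Overall proportion = Σ (Nₕ/N)·p̂ₕ.
Σ Nₕp̂ₕ = 2052.796 + 2733.716 + 9291.723 + 3212.911 = 17291.146.
17291.146 / 187373 = 0.09228... → 0.092.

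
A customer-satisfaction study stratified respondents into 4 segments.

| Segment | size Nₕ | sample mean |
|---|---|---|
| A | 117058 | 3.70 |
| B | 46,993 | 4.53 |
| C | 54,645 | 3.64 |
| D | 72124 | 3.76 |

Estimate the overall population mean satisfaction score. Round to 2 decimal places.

N = 117058 + 46993 + 54645 + 72124 = 290820.
Weight each subgroup mean by Nₕ/N and sum.
Σ Nₕx̄ₕ = 117058·3.70 + 46993·4.53 + 54645·3.64 + 72124·3.76 = 433114.6 + 212878.29 + 198907.8 + 271186.24 = 1116086.93.
Divide by N: 1116086.93 / 290820 = 3.8377... → 3.84.

3.84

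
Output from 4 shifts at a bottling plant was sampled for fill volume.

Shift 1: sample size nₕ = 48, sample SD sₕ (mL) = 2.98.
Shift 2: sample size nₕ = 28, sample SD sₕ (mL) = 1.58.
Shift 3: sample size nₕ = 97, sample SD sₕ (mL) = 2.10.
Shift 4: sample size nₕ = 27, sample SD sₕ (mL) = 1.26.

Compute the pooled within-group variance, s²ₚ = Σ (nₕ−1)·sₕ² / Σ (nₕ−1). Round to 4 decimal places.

4.8440

1: (48−1)·2.98² = 47·8.8804 = 417.3788
2: (28−1)·1.58² = 27·2.4964 = 67.4028
3: (97−1)·2.10² = 96·4.41 = 423.36
4: (27−1)·1.26² = 26·1.5876 = 41.2776
Numerator = 949.4192; denominator = Σ(nₕ−1) = 196.
s²ₚ = 949.4192/196 = 4.843976... → 4.8440.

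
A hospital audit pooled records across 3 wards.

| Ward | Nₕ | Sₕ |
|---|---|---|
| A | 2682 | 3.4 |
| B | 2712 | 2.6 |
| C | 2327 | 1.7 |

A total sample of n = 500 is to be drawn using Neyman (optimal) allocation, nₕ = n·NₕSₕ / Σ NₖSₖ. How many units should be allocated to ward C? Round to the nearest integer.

Σ NₕSₕ = 2682·3.4 + 2712·2.6 + 2327·1.7 = 20125.9.
Share for C: 3955.9/20125.9 = 0.19656.
n_C = 500 × 0.19656 = 98.279... → 98.

98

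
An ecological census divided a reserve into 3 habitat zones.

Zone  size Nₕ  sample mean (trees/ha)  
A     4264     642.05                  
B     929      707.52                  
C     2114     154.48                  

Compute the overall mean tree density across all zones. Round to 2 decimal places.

509.31

N = 7307; weights Wₕ = Nₕ/N = (0.5836, 0.1271, 0.2893).
x̄_st = Σ Wₕ·x̄ₕ = 0.5836·642.05 + 0.1271·707.52 + 0.2893·154.48 ≈ 509.3141...
→ 509.31.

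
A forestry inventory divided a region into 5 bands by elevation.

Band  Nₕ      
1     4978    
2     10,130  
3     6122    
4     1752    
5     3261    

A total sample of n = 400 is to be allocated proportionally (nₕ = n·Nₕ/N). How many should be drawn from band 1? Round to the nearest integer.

76

N = 4978 + 10130 + 6122 + 1752 + 3261 = 26243.
n_1 = 400·4978/26243 = 75.875... → 76.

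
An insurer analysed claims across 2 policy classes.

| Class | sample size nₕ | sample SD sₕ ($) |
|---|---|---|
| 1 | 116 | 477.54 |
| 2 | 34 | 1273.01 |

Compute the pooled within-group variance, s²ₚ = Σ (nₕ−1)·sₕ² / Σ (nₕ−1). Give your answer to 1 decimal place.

538536.5

1: (116−1)·477.54² = 115·228044.4516 = 26225111.934
2: (34−1)·1273.01² = 33·1620554.4601 = 53478297.1833
Numerator = 79703409.1173; denominator = Σ(nₕ−1) = 148.
s²ₚ = 79703409.1173/148 = 538536.548... → 538536.5.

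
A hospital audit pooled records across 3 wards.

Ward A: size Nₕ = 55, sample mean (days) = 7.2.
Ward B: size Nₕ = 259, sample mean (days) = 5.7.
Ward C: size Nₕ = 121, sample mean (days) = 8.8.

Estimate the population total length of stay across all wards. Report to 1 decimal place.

2937.1

A: 55·7.2 = 396
B: 259·5.7 = 1476.3
C: 121·8.8 = 1064.8
τ̂ = Σ Nₕx̄ₕ = 2937.1.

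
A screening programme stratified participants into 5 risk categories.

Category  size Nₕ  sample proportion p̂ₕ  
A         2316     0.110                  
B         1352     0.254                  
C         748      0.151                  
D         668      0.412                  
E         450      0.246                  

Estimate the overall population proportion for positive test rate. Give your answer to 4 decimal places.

Wₕ = Nₕ/N with N = 5534: 0.4185, 0.2443, 0.1352, 0.1207, 0.0813.
p̂_st = 0.4185·0.110 + 0.2443·0.254 + 0.1352·0.151 + 0.1207·0.412 + 0.0813·0.246 ≈ 0.198235... → 0.1982.

0.1982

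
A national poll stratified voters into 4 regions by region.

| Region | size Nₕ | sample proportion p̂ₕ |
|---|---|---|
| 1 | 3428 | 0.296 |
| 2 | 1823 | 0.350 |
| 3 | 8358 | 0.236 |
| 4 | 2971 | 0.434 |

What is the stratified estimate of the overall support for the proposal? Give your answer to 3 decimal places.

0.296

N = 3428 + 1823 + 8358 + 2971 = 16580.
Overall proportion = Σ (Nₕ/N)·p̂ₕ.
Σ Nₕp̂ₕ = 1014.688 + 638.05 + 1972.488 + 1289.414 = 4914.64.
4914.64 / 16580 = 0.29642... → 0.296.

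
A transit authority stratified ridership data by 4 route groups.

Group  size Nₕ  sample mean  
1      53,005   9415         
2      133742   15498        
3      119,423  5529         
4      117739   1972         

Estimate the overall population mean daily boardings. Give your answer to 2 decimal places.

N = 53005 + 133742 + 119423 + 117739 = 423909.
Weight each subgroup mean by Nₕ/N and sum.
Σ Nₕx̄ₕ = 53005·9415 + 133742·15498 + 119423·5529 + 117739·1972 = 499042075 + 2072733516 + 660289767 + 232181308 = 3464246666.
Divide by N: 3464246666 / 423909 = 8172.1470... → 8172.15.

8172.15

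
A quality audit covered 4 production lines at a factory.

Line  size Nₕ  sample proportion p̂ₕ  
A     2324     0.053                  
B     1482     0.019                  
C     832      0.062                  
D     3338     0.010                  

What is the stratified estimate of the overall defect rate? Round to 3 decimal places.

0.030

N = 2324 + 1482 + 832 + 3338 = 7976.
Overall proportion = Σ (Nₕ/N)·p̂ₕ.
Σ Nₕp̂ₕ = 123.172 + 28.158 + 51.584 + 33.38 = 236.294.
236.294 / 7976 = 0.02963... → 0.030.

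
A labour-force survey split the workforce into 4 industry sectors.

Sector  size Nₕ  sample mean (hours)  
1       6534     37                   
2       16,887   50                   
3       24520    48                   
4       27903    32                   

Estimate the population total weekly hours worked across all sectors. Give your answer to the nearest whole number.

3155964

1: 6534·37 = 241758
2: 16887·50 = 844350
3: 24520·48 = 1176960
4: 27903·32 = 892896
τ̂ = Σ Nₕx̄ₕ = 3155964.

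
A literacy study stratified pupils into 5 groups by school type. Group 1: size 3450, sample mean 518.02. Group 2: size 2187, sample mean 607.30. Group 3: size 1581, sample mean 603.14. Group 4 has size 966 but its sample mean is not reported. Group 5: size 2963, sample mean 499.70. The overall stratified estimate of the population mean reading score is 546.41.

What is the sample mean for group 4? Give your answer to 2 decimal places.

Σ Nₕx̄ₕ = N·μ, so 966·x̄_4 = 11147·546.41 − (3450·518.02 + 2187·607.30 + 1581·603.14 + 2963·499.70).
= 6090832.27 − 5549509.54 = 541322.73.
x̄_4 = 541322.73 / 966 = 560.3755... → 560.38.

560.38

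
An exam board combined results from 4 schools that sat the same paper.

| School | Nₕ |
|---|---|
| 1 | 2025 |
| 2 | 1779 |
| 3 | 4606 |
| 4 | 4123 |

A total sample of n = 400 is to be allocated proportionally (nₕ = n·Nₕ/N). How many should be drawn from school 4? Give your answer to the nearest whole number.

N = 2025 + 1779 + 4606 + 4123 = 12533.
n_4 = 400·4123/12533 = 131.589... → 132.

132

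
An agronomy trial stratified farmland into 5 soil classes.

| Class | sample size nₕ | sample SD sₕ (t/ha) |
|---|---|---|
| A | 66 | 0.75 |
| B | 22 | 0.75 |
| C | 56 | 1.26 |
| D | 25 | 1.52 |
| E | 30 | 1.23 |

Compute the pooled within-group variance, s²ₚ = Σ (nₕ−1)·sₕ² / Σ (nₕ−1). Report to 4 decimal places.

1.2114

Degrees of freedom: 65 + 21 + 55 + 24 + 29 = 194.
Σ(nₕ−1)sₕ² = 65·0.5625 + 21·0.5625 + 55·1.5876 + 24·2.3104 + 29·1.5129 = 235.0167.
s²ₚ = 235.0167 / 194 = 1.211426... → 1.2114.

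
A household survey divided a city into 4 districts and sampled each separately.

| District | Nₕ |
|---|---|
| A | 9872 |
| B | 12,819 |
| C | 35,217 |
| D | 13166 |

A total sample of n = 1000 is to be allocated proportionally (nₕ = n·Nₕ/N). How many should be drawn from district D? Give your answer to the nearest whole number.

Share of district D = 13166/71074 = 0.18524.
Allocate 1000 × 0.18524 = 185.244... → 185.

185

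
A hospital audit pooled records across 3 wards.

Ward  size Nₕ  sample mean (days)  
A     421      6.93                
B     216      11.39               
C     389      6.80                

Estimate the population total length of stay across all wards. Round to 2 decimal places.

A: 421·6.93 = 2917.53
B: 216·11.39 = 2460.24
C: 389·6.80 = 2645.2
τ̂ = Σ Nₕx̄ₕ = 8022.97.

8022.97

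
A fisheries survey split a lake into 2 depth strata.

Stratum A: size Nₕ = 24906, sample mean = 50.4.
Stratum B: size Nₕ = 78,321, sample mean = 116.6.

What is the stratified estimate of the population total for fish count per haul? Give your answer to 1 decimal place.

Estimate total by summing Nₕ·x̄ₕ over strata.
24906·50.4 + 78321·116.6 = 1255262.4 + 9132228.6 = 10387491.0.

10387491.0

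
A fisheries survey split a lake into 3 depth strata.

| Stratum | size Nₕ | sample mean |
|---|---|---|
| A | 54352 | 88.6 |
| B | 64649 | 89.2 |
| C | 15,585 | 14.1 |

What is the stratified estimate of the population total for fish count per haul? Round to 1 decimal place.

10802026.5

A: 54352·88.6 = 4815587.2
B: 64649·89.2 = 5766690.8
C: 15585·14.1 = 219748.5
τ̂ = Σ Nₕx̄ₕ = 10802026.5.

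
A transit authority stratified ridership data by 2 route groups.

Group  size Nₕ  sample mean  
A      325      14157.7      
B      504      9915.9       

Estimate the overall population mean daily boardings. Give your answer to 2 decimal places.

N = 325 + 504 = 829.
The stratified mean weights each stratum mean by its population share Nₕ/N.
Σ Nₕx̄ₕ = 325·14157.7 + 504·9915.9 = 4601252.5 + 4997613.6 = 9598866.1.
Divide by N: 9598866.1 / 829 = 11578.8493... → 11578.85.

11578.85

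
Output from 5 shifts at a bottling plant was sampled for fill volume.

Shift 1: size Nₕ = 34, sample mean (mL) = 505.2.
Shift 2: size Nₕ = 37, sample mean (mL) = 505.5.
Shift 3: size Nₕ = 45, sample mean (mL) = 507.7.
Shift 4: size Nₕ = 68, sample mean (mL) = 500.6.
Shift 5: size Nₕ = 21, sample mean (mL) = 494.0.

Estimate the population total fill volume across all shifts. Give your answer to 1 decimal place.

Estimate total by summing Nₕ·x̄ₕ over strata.
34·505.2 + 37·505.5 + 45·507.7 + 68·500.6 + 21·494.0 = 17176.8 + 18703.5 + 22846.5 + 34040.8 + 10374 = 103141.6.

103141.6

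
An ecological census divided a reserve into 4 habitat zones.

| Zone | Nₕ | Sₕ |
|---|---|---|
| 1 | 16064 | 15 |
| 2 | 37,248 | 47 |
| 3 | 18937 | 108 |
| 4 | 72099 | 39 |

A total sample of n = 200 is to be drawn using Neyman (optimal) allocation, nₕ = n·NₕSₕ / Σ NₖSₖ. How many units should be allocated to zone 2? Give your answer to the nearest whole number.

51

Σ NₕSₕ = 16064·15 + 37248·47 + 18937·108 + 72099·39 = 6848673.
Share for 2: 1750656/6848673 = 0.25562.
n_2 = 200 × 0.25562 = 51.124... → 51.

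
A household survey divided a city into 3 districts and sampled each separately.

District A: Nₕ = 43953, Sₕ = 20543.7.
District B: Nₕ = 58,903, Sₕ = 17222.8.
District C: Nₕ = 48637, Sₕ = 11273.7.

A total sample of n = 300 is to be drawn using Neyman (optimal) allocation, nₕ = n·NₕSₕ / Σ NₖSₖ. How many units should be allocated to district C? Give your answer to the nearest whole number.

67

A: NₕSₕ = 43953·20543.7 = 902957246.1
B: NₕSₕ = 58903·17222.8 = 1014474588.4
C: NₕSₕ = 48637·11273.7 = 548318946.9
Σ NₕSₕ = 2465750781.4.
n_C = 300·548318946.9/2465750781.4 = 66.712... → 67.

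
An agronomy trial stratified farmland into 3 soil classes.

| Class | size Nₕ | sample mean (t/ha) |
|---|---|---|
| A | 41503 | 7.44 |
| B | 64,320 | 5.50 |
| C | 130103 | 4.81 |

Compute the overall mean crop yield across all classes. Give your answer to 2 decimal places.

5.46

N = 41503 + 64320 + 130103 = 235926.
Weight each subgroup mean by Nₕ/N and sum.
Σ Nₕx̄ₕ = 41503·7.44 + 64320·5.50 + 130103·4.81 = 308782.32 + 353760 + 625795.43 = 1288337.75.
Divide by N: 1288337.75 / 235926 = 5.4608... → 5.46.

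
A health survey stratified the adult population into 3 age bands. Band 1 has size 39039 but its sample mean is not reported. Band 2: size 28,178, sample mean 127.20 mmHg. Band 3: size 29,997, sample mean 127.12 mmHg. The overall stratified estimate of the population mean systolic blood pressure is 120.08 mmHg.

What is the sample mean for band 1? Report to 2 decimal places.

Σ Nₕx̄ₕ = N·μ, so 39039·x̄_1 = 97214·120.08 − (28178·127.20 + 29997·127.12).
= 11673457.12 − 7397460.24 = 4275996.88.
x̄_1 = 4275996.88 / 39039 = 109.5314... → 109.53.

109.53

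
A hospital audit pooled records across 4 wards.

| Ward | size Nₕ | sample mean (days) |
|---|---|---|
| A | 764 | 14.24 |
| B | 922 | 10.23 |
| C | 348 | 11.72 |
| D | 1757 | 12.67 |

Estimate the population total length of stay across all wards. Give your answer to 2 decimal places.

Estimate total by summing Nₕ·x̄ₕ over strata.
764·14.24 + 922·10.23 + 348·11.72 + 1757·12.67 = 10879.36 + 9432.06 + 4078.56 + 22261.19 = 46651.17.

46651.17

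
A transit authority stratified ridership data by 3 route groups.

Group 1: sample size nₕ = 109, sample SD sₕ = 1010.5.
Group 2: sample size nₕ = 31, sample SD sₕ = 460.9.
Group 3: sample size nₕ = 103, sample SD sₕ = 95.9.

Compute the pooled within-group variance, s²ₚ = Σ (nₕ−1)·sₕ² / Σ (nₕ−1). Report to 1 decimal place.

1: (109−1)·1010.5² = 108·1021110.25 = 110279907
2: (31−1)·460.9² = 30·212428.81 = 6372864.3
3: (103−1)·95.9² = 102·9196.81 = 938074.62
Numerator = 117590845.92; denominator = Σ(nₕ−1) = 240.
s²ₚ = 117590845.92/240 = 489961.858 → 489961.9.

489961.9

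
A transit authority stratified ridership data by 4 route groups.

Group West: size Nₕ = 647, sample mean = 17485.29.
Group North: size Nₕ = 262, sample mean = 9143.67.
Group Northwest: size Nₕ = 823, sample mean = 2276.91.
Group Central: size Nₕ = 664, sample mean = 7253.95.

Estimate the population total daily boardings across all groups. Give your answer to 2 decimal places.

Population total = Σ Nₕ·x̄ₕ (each stratum's size times its mean).
647·17485.29 + 262·9143.67 + 823·2276.91 + 664·7253.95 = 11312982.63 + 2395641.54 + 1873896.93 + 4816622.8 = 20399143.90.

20399143.90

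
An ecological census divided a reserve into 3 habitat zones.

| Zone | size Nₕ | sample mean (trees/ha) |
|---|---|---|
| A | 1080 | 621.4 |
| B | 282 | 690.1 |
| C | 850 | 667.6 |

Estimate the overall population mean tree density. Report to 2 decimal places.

647.91

N = 2212; weights Wₕ = Nₕ/N = (0.4882, 0.1275, 0.3843).
x̄_st = Σ Wₕ·x̄ₕ = 0.4882·621.4 + 0.1275·690.1 + 0.3843·667.6 ≈ 647.9115...
→ 647.91.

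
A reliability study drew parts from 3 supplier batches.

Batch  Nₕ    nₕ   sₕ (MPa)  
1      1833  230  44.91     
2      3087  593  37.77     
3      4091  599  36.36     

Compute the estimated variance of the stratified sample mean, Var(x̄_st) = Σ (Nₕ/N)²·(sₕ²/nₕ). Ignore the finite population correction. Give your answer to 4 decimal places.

1.1001

N = 9011; Wₕ = Nₕ/N.
batch 1: (1833/9011)²·44.91²/230 = 0.3628584
batch 2: (3087/9011)²·37.77²/593 = 0.2823362
batch 3: (4091/9011)²·36.36²/599 = 0.4549188
Sum = 1.1001135 → 1.1001.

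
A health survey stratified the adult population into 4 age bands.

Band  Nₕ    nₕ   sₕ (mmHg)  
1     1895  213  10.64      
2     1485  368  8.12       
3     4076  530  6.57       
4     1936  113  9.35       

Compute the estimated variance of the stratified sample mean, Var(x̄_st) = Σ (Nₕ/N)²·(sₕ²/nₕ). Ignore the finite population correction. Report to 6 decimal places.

0.074329

N = 9392; Wₕ = Nₕ/N.
band 1: (1895/9392)²·10.64²/213 = 0.021637442
band 2: (1485/9392)²·8.12²/368 = 0.004479205
band 3: (4076/9392)²·6.57²/530 = 0.015339353
band 4: (1936/9392)²·9.35²/113 = 0.032872998
Sum = 0.074328999 → 0.074329.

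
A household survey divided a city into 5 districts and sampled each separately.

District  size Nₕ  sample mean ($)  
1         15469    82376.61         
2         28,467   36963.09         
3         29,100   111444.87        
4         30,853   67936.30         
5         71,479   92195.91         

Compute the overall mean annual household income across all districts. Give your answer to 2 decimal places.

81290.02

N = 15469 + 28467 + 29100 + 30853 + 71479 = 175368.
Overall mean = Σ (Nₕ/N)·x̄ₕ — weight by population share, not a simple average.
Σ Nₕx̄ₕ = 15469·82376.61 + 28467·36963.09 + 29100·111444.87 + 30853·67936.30 + 71479·92195.91 = 1274283780.09 + 1052228283.03 + 3243045717 + 2096038663.9 + 6590071450.89 = 14255667894.91.
Divide by N: 14255667894.91 / 175368 = 81290.0181... → 81290.02.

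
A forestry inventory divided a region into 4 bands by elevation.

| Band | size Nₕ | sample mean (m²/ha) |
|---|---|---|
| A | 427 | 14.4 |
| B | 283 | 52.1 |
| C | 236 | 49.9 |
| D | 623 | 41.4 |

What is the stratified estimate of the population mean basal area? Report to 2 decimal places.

N = 427 + 283 + 236 + 623 = 1569.
Weight each subgroup mean by Nₕ/N and sum.
Σ Nₕx̄ₕ = 427·14.4 + 283·52.1 + 236·49.9 + 623·41.4 = 6148.8 + 14744.3 + 11776.4 + 25792.2 = 58461.7.
Divide by N: 58461.7 / 1569 = 37.2605... → 37.26.

37.26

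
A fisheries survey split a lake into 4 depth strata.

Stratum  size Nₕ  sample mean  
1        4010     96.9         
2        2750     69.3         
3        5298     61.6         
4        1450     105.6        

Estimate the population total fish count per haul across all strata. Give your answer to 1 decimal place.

1058620.8

1: 4010·96.9 = 388569
2: 2750·69.3 = 190575
3: 5298·61.6 = 326356.8
4: 1450·105.6 = 153120
τ̂ = Σ Nₕx̄ₕ = 1058620.8.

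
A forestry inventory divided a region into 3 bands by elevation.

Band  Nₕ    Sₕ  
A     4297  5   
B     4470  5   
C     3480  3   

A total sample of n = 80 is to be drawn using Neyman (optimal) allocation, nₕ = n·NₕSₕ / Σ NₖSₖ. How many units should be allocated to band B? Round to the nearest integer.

Σ NₕSₕ = 4297·5 + 4470·5 + 3480·3 = 54275.
Share for B: 22350/54275 = 0.41179.
n_B = 80 × 0.41179 = 32.943... → 33.

33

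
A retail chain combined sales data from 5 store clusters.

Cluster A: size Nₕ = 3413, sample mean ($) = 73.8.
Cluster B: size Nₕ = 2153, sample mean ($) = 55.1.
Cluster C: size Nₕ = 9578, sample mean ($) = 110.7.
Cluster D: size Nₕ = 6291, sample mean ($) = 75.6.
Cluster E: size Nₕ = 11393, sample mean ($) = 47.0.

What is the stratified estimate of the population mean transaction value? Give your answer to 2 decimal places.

N = 3413 + 2153 + 9578 + 6291 + 11393 = 32828.
Overall mean = Σ (Nₕ/N)·x̄ₕ — weight by population share, not a simple average.
Σ Nₕx̄ₕ = 3413·73.8 + 2153·55.1 + 9578·110.7 + 6291·75.6 + 11393·47.0 = 251879.4 + 118630.3 + 1060284.6 + 475599.6 + 535471 = 2441864.9.
Divide by N: 2441864.9 / 32828 = 74.3836... → 74.38.

74.38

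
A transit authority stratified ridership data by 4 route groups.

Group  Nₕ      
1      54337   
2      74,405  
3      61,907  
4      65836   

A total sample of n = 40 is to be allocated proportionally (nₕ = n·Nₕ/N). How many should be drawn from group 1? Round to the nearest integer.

8

N = 54337 + 74405 + 61907 + 65836 = 256485.
n_1 = 40·54337/256485 = 8.474... → 8.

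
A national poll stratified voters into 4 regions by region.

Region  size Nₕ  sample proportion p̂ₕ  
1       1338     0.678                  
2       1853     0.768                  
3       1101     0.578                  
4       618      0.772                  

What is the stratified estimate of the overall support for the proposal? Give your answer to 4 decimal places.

0.7014

Wₕ = Nₕ/N with N = 4910: 0.2725, 0.3774, 0.2242, 0.1259.
p̂_st = 0.2725·0.678 + 0.3774·0.768 + 0.2242·0.578 + 0.1259·0.772 ≈ 0.701373... → 0.7014.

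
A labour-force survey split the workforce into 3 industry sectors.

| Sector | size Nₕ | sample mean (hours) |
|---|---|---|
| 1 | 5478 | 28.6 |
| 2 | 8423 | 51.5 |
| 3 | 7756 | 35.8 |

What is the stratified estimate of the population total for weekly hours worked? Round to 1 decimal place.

868120.1

1: 5478·28.6 = 156670.8
2: 8423·51.5 = 433784.5
3: 7756·35.8 = 277664.8
τ̂ = Σ Nₕx̄ₕ = 868120.1.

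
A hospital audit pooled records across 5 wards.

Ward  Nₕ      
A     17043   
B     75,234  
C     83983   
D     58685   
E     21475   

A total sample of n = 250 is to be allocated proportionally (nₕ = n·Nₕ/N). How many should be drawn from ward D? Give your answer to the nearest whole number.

57

Share of ward D = 58685/256420 = 0.22886.
Allocate 250 × 0.22886 = 57.216... → 57.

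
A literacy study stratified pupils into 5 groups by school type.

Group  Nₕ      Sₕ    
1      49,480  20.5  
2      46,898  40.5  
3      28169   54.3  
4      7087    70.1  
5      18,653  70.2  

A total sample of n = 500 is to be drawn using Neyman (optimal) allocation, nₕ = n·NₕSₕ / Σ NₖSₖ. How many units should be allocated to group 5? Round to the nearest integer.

105

Σ NₕSₕ = 49480·20.5 + 46898·40.5 + 28169·54.3 + 7087·70.1 + 18653·70.2 = 6249525.
Share for 5: 1309440.6/6249525 = 0.20953.
n_5 = 500 × 0.20953 = 104.763... → 105.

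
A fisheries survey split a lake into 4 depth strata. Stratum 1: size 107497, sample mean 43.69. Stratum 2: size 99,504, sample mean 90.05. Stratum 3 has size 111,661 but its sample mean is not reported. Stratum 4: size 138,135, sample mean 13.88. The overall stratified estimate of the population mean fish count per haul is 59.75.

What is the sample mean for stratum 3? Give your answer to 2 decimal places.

Σ Nₕx̄ₕ = N·μ, so 111661·x̄_3 = 456797·59.75 − (107497·43.69 + 99504·90.05 + 138135·13.88).
= 27293620.75 − 15574192.93 = 11719427.82.
x̄_3 = 11719427.82 / 111661 = 104.9554... → 104.96.

104.96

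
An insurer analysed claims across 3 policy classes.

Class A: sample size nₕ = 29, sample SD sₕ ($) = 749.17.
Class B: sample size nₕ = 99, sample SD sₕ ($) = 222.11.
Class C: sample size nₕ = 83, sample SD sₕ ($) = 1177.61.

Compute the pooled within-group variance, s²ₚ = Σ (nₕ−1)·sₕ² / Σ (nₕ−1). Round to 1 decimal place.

A: (29−1)·749.17² = 28·561255.6889 = 15715159.2892
B: (99−1)·222.11² = 98·49332.8521 = 4834619.5058
C: (83−1)·1177.61² = 82·1386765.3121 = 113714755.5922
Numerator = 134264534.3872; denominator = Σ(nₕ−1) = 208.
s²ₚ = 134264534.3872/208 = 645502.569... → 645502.6.

645502.6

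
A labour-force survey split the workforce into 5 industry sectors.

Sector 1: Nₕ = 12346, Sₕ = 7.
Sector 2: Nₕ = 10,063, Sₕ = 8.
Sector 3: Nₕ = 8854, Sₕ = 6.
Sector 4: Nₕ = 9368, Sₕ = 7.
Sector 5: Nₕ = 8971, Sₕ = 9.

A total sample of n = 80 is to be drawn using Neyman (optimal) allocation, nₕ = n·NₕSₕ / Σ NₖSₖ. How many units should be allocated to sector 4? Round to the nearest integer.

14

1: NₕSₕ = 12346·7 = 86422
2: NₕSₕ = 10063·8 = 80504
3: NₕSₕ = 8854·6 = 53124
4: NₕSₕ = 9368·7 = 65576
5: NₕSₕ = 8971·9 = 80739
Σ NₕSₕ = 366365.
n_4 = 80·65576/366365 = 14.319... → 14.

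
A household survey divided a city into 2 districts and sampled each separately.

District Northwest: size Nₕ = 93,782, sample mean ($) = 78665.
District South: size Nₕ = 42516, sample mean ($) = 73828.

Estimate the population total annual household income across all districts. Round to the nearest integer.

10516232278

Northwest: 93782·78665 = 7377361030
South: 42516·73828 = 3138871248
τ̂ = Σ Nₕx̄ₕ = 10516232278.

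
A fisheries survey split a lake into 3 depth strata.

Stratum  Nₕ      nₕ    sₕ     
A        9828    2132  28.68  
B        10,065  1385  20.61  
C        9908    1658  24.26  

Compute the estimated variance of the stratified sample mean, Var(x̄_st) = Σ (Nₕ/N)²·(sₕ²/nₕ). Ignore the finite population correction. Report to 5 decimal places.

0.11618

N = 29801; Wₕ = Nₕ/N.
stratum A: (9828/29801)²·28.68²/2132 = 0.04196041
stratum B: (10065/29801)²·20.61²/1385 = 0.03498421
stratum C: (9908/29801)²·24.26²/1658 = 0.03923805
Sum = 0.11618267 → 0.11618.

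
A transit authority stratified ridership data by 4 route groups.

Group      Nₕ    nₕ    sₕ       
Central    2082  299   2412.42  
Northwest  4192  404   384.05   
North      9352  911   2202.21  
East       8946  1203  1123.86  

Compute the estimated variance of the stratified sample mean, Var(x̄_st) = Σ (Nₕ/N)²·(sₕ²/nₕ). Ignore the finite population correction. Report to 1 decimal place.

1060.7

N = 24572. Term for each stratum: Wₕ²sₕ²/nₕ.
Var(x̄_st) = 139.7382 + 10.6257 + 771.1291 + 139.1668 = 1060.6597 → 1060.7.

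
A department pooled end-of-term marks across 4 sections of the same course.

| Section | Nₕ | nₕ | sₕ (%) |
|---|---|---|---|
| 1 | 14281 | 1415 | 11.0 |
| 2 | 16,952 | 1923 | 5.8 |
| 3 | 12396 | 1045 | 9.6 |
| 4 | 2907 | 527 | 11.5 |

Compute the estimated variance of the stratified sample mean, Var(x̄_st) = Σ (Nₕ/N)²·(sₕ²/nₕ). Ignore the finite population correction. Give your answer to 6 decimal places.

N = 46536. Term for each stratum: Wₕ²sₕ²/nₕ.
Var(x̄_st) = 0.008053192 + 0.002321349 + 0.006257649 + 0.000979258 = 0.017611448 → 0.017611.

0.017611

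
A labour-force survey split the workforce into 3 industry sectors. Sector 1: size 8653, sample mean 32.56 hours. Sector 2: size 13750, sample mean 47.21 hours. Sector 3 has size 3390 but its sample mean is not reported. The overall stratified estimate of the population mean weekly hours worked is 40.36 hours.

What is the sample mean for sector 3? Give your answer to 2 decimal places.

32.49

Σ Nₕx̄ₕ = N·μ, so 3390·x̄_3 = 25793·40.36 − (8653·32.56 + 13750·47.21).
= 1041005.48 − 930879.18 = 110126.3.
x̄_3 = 110126.3 / 3390 = 32.4856... → 32.49.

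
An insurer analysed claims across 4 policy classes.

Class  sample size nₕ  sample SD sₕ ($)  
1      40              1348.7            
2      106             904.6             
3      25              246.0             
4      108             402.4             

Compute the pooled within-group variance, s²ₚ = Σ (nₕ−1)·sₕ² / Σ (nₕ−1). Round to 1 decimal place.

1: (40−1)·1348.7² = 39·1818991.69 = 70940675.91
2: (106−1)·904.6² = 105·818301.16 = 85921621.8
3: (25−1)·246.0² = 24·60516 = 1452384
4: (108−1)·402.4² = 107·161925.76 = 17326056.32
Numerator = 175640738.03; denominator = Σ(nₕ−1) = 275.
s²ₚ = 175640738.03/275 = 638693.593... → 638693.6.

638693.6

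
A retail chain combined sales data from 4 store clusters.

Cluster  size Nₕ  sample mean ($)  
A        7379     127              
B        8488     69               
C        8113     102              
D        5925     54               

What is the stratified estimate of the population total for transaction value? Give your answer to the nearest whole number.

Estimate total by summing Nₕ·x̄ₕ over strata.
7379·127 + 8488·69 + 8113·102 + 5925·54 = 937133 + 585672 + 827526 + 319950 = 2670281.

2670281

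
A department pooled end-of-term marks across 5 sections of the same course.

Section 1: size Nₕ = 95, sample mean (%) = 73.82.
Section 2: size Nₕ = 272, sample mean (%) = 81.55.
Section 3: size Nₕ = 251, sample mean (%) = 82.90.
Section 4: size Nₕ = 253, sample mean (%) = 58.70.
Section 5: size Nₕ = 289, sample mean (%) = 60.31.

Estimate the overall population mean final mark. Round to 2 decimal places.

N = 1160; weights Wₕ = Nₕ/N = (0.0819, 0.2345, 0.2164, 0.2181, 0.2491).
x̄_st = Σ Wₕ·x̄ₕ = 0.0819·73.82 + 0.2345·81.55 + 0.2164·82.90 + 0.2181·58.70 + 0.2491·60.31 ≈ 70.9337...
→ 70.93.

70.93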